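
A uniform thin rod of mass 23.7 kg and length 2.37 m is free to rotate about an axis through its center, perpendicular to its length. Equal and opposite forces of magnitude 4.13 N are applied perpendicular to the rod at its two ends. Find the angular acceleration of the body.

α ≈ 0.882 rad/s²

I = (1/12)ML² = (1/12)(23.7)(2.37)² = 11.09 kg·m².
The couple gives τ = F·(L/2) + F·(L/2) = F L = (4.13)(2.37) = 9.788 N·m.
From τ = Iα: α = 9.788/11.09 = 0.8823 rad/s².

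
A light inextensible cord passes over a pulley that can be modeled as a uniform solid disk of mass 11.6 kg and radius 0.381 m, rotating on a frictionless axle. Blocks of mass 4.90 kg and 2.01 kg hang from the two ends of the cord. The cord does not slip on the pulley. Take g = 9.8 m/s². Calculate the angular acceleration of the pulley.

α ≈ 5.85 rad/s²

I = ½MR² = (1/2)(11.6)(0.381)² = 0.8419 kg·m².
Heavier block: m₁g − T₁ = m₁a. Lighter block: T₂ − m₂g = m₂a.
Pulley: (T₁ − T₂)R = Iα = I(a/R), so T₁ − T₂ = (I/R²)a = (1/2)M_p a = 5.800·a.
Adding the three: (m₁ − m₂)g = (m₁ + m₂ + 5.800)a, so a = (4.90 − 2.01)(9.8)/(4.90 + 2.01 + 5.800) = 2.228 m/s².
α = a/R = 2.228/0.381 = 5.849 rad/s².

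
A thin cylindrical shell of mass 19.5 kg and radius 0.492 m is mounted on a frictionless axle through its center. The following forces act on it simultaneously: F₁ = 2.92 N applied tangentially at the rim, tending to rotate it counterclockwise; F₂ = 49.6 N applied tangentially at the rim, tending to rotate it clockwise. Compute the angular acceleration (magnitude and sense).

α ≈ 4.87 rad/s², clockwise

I = MR² = (19.5)(0.492)² = 4.720 kg·m².
Taking counterclockwise as positive: τ₁ = +(2.92)(0.492) = +1.437 N·m; τ₂ = −(49.6)(0.492) = −24.40 N·m.
Net torque τ = -22.97 N·m.
α = τ/I = -22.97/4.720 = -4.866 rad/s².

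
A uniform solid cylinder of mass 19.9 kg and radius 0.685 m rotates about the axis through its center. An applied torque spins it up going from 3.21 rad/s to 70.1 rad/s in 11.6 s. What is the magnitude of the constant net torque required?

τ ≈ 26.9 N·m

I = ½MR² = (1/2)(19.9)(0.685)² = 4.669 kg·m².
α = Δω/Δt = (70.1 − 3.21)/11.6 = 5.766 rad/s².
τ = Iα = (4.669)(5.766) = 26.92 N·m.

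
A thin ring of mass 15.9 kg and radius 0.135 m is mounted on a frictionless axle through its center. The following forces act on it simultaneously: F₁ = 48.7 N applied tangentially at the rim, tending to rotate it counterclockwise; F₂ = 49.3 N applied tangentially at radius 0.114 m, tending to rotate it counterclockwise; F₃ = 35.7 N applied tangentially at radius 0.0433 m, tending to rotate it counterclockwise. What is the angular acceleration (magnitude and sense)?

α ≈ 47.4 rad/s², counterclockwise

I = MR² = (15.9)(0.135)² = 0.2898 kg·m².
Taking counterclockwise as positive: τ₁ = +(48.7)(0.135) = +6.575 N·m; τ₂ = +(49.3)(0.114) = +5.620 N·m; τ₃ = +(35.7)(0.0433) = +1.546 N·m.
Net torque τ = 13.74 N·m.
α = τ/I = 13.74/0.2898 = 47.42 rad/s².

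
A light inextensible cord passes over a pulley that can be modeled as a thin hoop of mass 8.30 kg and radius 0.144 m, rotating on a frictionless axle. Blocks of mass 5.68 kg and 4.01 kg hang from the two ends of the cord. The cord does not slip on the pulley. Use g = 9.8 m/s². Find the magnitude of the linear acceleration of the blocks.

I = MR² = (8.30)(0.144)² = 0.1721 kg·m².
Heavier block: m₁g − T₁ = m₁a. Lighter block: T₂ − m₂g = m₂a.
Pulley: (T₁ − T₂)R = Iα = I(a/R), so T₁ − T₂ = (I/R²)a = 1·M_p a = 8.300·a.
Adding the three: (m₁ − m₂)g = (m₁ + m₂ + 8.300)a, so a = (5.68 − 4.01)(9.8)/(5.68 + 4.01 + 8.300) = 0.9097 m/s².

a ≈ 0.910 m/s²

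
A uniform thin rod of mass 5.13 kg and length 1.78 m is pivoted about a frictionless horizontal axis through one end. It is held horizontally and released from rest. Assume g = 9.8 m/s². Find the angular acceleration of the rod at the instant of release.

α ≈ 8.26 rad/s²

About the pivot, I = (1/3)ML² = (1/3)(5.13)(1.78)² = 5.418 kg·m².
The weight acts at the center, a distance L/2 = 0.8900 m from the pivot; τ = Mg(L/2) = 44.74 N·m.
α = τ/I = 44.74/5.418 = 8.258 rad/s².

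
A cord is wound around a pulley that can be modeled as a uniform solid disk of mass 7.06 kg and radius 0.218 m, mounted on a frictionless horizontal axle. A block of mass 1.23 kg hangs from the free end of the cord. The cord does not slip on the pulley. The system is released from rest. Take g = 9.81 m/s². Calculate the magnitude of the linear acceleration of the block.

a ≈ 2.53 m/s²

I = ½MR² = (1/2)(7.06)(0.218)² = 0.1678 kg·m².
Block: mg − T = ma. Pulley: TR = Iα. No-slip: a = αR, so T = (I/R²)a = 3.530·a.
Then mg = (m + 3.530)a, so a = (1.23)(9.81)/(1.23 + 3.530) = 2.535 m/s².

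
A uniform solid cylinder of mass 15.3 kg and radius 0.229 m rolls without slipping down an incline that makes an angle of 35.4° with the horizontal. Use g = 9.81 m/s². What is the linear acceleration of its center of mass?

Translation along the incline: Mg sinθ − f = Ma.
Rotation about the center: fR = Iα with I = ½MR². No-slip gives a = αR, so f = (I/R²)a = (1/2)M a.
Substituting: Mg sinθ = (1 + 0.5000)Ma, so a = g sinθ/(1 + 0.5000) = (9.81) sin 35.4° / 1.500 = 3.788 m/s².

a ≈ 3.79 m/s²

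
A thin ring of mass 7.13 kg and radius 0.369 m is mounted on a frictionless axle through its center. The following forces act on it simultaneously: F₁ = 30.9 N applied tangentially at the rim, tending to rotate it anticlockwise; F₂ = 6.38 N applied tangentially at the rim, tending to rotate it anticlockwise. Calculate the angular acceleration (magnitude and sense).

I = MR² = (7.13)(0.369)² = 0.9708 kg·m².
Taking anticlockwise as positive: τ₁ = +(30.9)(0.369) = +11.40 N·m; τ₂ = +(6.38)(0.369) = +2.354 N·m.
Net torque τ = 13.76 N·m.
α = τ/I = 13.76/0.9708 = 14.17 rad/s².

α ≈ 14.2 rad/s², anticlockwise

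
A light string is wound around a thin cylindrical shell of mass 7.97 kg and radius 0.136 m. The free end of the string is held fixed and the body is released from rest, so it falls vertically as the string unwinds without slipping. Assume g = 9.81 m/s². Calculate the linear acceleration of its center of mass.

a ≈ 4.91 m/s²

Translation: Mg − T = Ma. Rotation about the center: TR = Iα with I = MR².
With a = αR: T = (I/R²)a = M a, so Mg = (1 + 1.000)Ma.
a = g/(1 + 1.000) = 9.81/2.000 = 4.905 m/s².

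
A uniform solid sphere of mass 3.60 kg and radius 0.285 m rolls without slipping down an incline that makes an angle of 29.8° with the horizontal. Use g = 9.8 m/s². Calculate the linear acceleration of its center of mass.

a ≈ 3.48 m/s²

Translation along the incline: Mg sinθ − f = Ma.
Rotation about the center: fR = Iα with I = (2/5)MR². No-slip gives a = αR, so f = (I/R²)a = (2/5)M a.
Substituting: Mg sinθ = (1 + 0.4000)Ma, so a = g sinθ/(1 + 0.4000) = (9.8) sin 29.8° / 1.400 = 3.479 m/s².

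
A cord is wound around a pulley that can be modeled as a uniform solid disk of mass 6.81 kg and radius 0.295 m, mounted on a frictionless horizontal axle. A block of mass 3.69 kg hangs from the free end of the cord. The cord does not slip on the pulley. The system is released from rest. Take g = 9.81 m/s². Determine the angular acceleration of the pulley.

I = ½MR² = (1/2)(6.81)(0.295)² = 0.2963 kg·m².
Block: mg − T = ma. Pulley: TR = Iα. No-slip: a = αR, so T = (I/R²)a = 3.405·a.
Then mg = (m + 3.405)a, so a = (3.69)(9.81)/(3.69 + 3.405) = 5.102 m/s².
α = a/R = 5.102/0.295 = 17.30 rad/s².

α ≈ 17.3 rad/s²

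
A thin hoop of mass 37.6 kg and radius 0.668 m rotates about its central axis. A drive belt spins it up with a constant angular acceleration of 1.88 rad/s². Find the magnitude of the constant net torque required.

τ ≈ 31.5 N·m

I = MR² = (37.6)(0.668)² = 16.78 kg·m².
τ = Iα = (16.78)(1.880) = 31.54 N·m.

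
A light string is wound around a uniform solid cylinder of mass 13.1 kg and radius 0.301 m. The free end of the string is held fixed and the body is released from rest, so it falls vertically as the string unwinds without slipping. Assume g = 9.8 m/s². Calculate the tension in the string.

T ≈ 42.8 N

Translation: Mg − T = Ma. Rotation about the center: TR = Iα with I = ½MR².
With a = αR: T = (I/R²)a = (1/2)M a, so Mg = (1 + 0.5000)Ma.
a = g/(1 + 0.5000) = 9.8/1.500 = 6.533 m/s².
T = 0.5000·M·a = (0.5000)(13.1)(6.533) = 42.79 N.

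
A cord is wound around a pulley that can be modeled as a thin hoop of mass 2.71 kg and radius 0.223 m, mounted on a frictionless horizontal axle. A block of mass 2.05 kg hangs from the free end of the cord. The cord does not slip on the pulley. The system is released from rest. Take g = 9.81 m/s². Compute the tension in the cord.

T ≈ 11.4 N

I = MR² = (2.71)(0.223)² = 0.1348 kg·m².
Block: mg − T = ma. Pulley: TR = Iα. No-slip: a = αR, so T = (I/R²)a = 2.710·a.
Then mg = (m + 2.710)a, so a = (2.05)(9.81)/(2.05 + 2.710) = 4.225 m/s².
T = 2.710·a = 11.45 N.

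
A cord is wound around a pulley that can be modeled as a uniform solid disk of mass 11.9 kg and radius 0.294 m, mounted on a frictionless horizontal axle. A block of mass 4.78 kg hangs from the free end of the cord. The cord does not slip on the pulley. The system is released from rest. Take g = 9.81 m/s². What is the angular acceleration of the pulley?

α ≈ 14.9 rad/s²

I = ½MR² = (1/2)(11.9)(0.294)² = 0.5143 kg·m².
Block: mg − T = ma. Pulley: TR = Iα. No-slip: a = αR, so T = (I/R²)a = 5.950·a.
Then mg = (m + 5.950)a, so a = (4.78)(9.81)/(4.78 + 5.950) = 4.370 m/s².
α = a/R = 4.370/0.294 = 14.86 rad/s².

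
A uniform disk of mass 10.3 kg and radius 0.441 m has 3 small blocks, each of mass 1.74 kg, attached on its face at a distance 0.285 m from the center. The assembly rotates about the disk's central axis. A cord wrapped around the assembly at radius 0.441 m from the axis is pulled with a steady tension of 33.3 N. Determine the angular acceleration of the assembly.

I_disk = ½MR² = ½(10.3)(0.441)² = 1.002 kg·m².
I_blocks = 3·m·r² = 3(1.74)(0.285)² = 0.4240 kg·m².
Total I = 1.426 kg·m².
τ = F r = (33.3)(0.441) = 14.69 N·m.
α = τ/I = 14.69/1.426 = 10.30 rad/s².

α ≈ 10.3 rad/s²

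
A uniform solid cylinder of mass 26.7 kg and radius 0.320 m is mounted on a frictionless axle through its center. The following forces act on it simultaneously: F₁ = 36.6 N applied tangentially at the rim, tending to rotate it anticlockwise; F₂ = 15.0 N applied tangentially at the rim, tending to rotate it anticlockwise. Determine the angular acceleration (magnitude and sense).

α ≈ 12.1 rad/s², anticlockwise

I = ½MR² = (1/2)(26.7)(0.320)² = 1.367 kg·m².
Taking anticlockwise as positive: τ₁ = +(36.6)(0.320) = +11.71 N·m; τ₂ = +(15.0)(0.320) = +4.800 N·m.
Net torque τ = 16.51 N·m.
α = τ/I = 16.51/1.367 = 12.08 rad/s².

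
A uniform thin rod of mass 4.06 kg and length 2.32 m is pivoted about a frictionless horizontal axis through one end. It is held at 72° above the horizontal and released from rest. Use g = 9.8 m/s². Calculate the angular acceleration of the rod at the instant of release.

About the pivot, I = (1/3)ML² = (1/3)(4.06)(2.32)² = 7.284 kg·m².
The weight acts at the center, a distance L/2 = 1.160 m from the pivot; τ = Mg(L/2) cos 72° = 14.26 N·m.
α = τ/I = 14.26/7.284 = 1.958 rad/s².
(Equivalently α = (3g/(2L)) cos 72° = 1.958 rad/s².)

α ≈ 1.96 rad/s²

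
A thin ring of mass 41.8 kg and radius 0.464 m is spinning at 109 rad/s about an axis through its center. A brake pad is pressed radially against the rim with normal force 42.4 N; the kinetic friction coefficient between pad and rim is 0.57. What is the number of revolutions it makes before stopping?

≈ 759 revolutions

I = MR² = (41.8)(0.464)² = 8.999 kg·m².
Friction force f = μN = (0.57)(42.4) = 24.17 N at the rim; torque magnitude τ = fR = 11.21 N·m, opposing ω.
|α| = τ/I = 11.21/8.999 = 1.246 rad/s² (deceleration).
ω² = ω₀² − 2|α|θ with ω = 0 ⇒ θ = ω₀²/(2|α|) = 4767 rad = 758.7 rev.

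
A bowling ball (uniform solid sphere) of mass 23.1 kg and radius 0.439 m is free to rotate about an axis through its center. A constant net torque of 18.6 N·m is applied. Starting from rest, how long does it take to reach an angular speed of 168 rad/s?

t ≈ 16.1 s

I = (2/5)MR² = (2/5)(23.1)(0.439)² = 1.781 kg·m².
α = τ/I = 18.6/1.781 = 10.45 rad/s².
ω = αt ⇒ t = ω/α = 168/10.45 = 16.08 s.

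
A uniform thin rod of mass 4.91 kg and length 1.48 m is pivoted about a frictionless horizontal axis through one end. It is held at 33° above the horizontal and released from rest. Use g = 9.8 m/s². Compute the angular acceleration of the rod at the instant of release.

α ≈ 8.33 rad/s²

About the pivot, I = (1/3)ML² = (1/3)(4.91)(1.48)² = 3.585 kg·m².
The weight acts at the center, a distance L/2 = 0.7400 m from the pivot; τ = Mg(L/2) cos 33° = 29.86 N·m.
α = τ/I = 29.86/3.585 = 8.330 rad/s².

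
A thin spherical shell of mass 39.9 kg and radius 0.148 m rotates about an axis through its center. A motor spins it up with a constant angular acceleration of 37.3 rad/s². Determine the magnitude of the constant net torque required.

τ ≈ 21.7 N·m

I = (2/3)MR² = (2/3)(39.9)(0.148)² = 0.5826 kg·m².
τ = Iα = (0.5826)(37.30) = 21.73 N·m.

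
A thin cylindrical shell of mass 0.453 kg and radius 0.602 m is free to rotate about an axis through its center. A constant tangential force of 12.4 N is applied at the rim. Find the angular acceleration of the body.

I = MR² = (0.453)(0.602)² = 0.1642 kg·m².
τ = F R = (12.4)(0.602) = 7.465 N·m.
From τ = Iα: α = 7.465/0.1642 = 45.47 rad/s².

α ≈ 45.5 rad/s²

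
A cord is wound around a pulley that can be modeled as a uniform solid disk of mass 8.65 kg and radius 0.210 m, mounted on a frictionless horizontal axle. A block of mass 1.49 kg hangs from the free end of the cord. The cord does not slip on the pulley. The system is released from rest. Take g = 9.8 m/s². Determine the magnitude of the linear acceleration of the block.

I = ½MR² = (1/2)(8.65)(0.210)² = 0.1907 kg·m².
Block: mg − T = ma. Pulley: TR = Iα. No-slip: a = αR, so T = (I/R²)a = 4.325·a.
Then mg = (m + 4.325)a, so a = (1.49)(9.8)/(1.49 + 4.325) = 2.511 m/s².

a ≈ 2.51 m/s²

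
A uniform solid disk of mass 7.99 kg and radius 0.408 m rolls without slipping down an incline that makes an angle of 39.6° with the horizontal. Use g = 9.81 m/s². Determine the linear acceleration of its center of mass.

Translation along the incline: Mg sinθ − f = Ma.
Rotation about the center: fR = Iα with I = ½MR². No-slip gives a = αR, so f = (I/R²)a = (1/2)M a.
Substituting: Mg sinθ = (1 + 0.5000)Ma, so a = g sinθ/(1 + 0.5000) = (9.81) sin 39.6° / 1.500 = 4.169 m/s².

a ≈ 4.17 m/s²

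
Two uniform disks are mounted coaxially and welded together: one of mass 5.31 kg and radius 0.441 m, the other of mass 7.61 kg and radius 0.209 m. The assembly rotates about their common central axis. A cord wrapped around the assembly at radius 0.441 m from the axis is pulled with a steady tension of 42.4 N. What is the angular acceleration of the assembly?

α ≈ 27.4 rad/s²

I = ½M₁R₁² + ½M₂R₂² = ½(5.31)(0.441)² + ½(7.61)(0.209)² = 0.6826 kg·m².
τ = F r = (42.4)(0.441) = 18.70 N·m.
α = τ/I = 18.70/0.6826 = 27.39 rad/s².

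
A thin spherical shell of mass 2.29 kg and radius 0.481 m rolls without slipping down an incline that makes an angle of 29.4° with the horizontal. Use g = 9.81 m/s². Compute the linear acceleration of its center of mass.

Translation along the incline: Mg sinθ − f = Ma.
Rotation about the center: fR = Iα with I = (2/3)MR². No-slip gives a = αR, so f = (I/R²)a = (2/3)M a.
Substituting: Mg sinθ = (1 + 0.6667)Ma, so a = g sinθ/(1 + 0.6667) = (9.81) sin 29.4° / 1.667 = 2.889 m/s².

a ≈ 2.89 m/s²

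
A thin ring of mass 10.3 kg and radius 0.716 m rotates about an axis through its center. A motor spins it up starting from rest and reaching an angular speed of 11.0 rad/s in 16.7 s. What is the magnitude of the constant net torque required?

τ ≈ 3.48 N·m

I = MR² = (10.3)(0.716)² = 5.280 kg·m².
α = Δω/Δt = (11.0 − 0)/16.7 = 0.6587 rad/s².
τ = Iα = (5.280)(0.6587) = 3.478 N·m.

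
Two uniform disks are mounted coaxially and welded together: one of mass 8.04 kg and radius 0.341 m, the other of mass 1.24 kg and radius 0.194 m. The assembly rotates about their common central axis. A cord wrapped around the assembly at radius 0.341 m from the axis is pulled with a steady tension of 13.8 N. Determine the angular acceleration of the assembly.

α ≈ 9.59 rad/s²

I = ½M₁R₁² + ½M₂R₂² = ½(8.04)(0.341)² + ½(1.24)(0.194)² = 0.4908 kg·m².
τ = F r = (13.8)(0.341) = 4.706 N·m.
α = τ/I = 4.706/0.4908 = 9.588 rad/s².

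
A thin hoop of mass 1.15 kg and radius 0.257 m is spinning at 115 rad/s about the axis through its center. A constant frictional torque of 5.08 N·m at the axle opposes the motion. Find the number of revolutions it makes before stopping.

≈ 15.7 revolutions

I = MR² = (1.15)(0.257)² = 0.07596 kg·m².
The net torque has magnitude 5.08 N·m, opposing ω.
|α| = τ/I = 5.080/0.07596 = 66.88 rad/s² (deceleration).
ω² = ω₀² − 2|α|θ with ω = 0 ⇒ θ = ω₀²/(2|α|) = 98.87 rad = 15.74 rev.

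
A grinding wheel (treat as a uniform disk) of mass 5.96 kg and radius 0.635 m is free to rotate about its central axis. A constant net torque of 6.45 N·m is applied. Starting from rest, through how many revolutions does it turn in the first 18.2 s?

I = ½MR² = (1/2)(5.96)(0.635)² = 1.202 kg·m².
α = τ/I = 6.45/1.202 = 5.368 rad/s².
θ = ½αt² = ½(5.368)(18.2)² = 889.0 rad.
Revolutions = θ/(2π) = 141.5.

≈ 141 revolutions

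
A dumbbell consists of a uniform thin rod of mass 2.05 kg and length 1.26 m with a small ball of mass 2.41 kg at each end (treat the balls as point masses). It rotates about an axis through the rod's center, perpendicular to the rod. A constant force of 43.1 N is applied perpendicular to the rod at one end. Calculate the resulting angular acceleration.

I_rod = (1/12)ML² = (1/12)(2.05)(1.26)² = 0.2712 kg·m².
I_balls = 2·m·(L/2)² = 2(2.41)(0.6300)² = 1.913 kg·m².
Total I = 2.184 kg·m².
τ = F·(L/2) = (43.1)(0.630) = 27.15 N·m.
α = τ/I = 27.15/2.184 = 12.43 rad/s².

α ≈ 12.4 rad/s²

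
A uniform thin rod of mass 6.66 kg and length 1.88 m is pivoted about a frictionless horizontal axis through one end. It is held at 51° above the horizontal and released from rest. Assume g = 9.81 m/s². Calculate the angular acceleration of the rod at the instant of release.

About the pivot, I = (1/3)ML² = (1/3)(6.66)(1.88)² = 7.846 kg·m².
The weight acts at the center, a distance L/2 = 0.9400 m from the pivot; τ = Mg(L/2) cos 51° = 38.65 N·m.
α = τ/I = 38.65/7.846 = 4.926 rad/s².

α ≈ 4.93 rad/s²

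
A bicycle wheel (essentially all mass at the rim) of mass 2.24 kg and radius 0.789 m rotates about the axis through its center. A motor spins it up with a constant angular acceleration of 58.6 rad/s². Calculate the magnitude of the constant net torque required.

τ ≈ 81.7 N·m

I = MR² = (2.24)(0.789)² = 1.394 kg·m².
τ = Iα = (1.394)(58.60) = 81.71 N·m.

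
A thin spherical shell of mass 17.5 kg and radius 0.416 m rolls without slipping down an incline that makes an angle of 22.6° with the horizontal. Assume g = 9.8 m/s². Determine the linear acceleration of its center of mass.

Translation along the incline: Mg sinθ − f = Ma.
Rotation about the center: fR = Iα with I = (2/3)MR². No-slip gives a = αR, so f = (I/R²)a = (2/3)M a.
Substituting: Mg sinθ = (1 + 0.6667)Ma, so a = g sinθ/(1 + 0.6667) = (9.8) sin 22.6° / 1.667 = 2.260 m/s².

a ≈ 2.26 m/s²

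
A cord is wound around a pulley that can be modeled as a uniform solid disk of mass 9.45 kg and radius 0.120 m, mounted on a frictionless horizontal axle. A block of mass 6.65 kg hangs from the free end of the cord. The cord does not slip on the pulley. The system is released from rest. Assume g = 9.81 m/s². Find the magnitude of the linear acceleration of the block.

a ≈ 5.74 m/s²

I = ½MR² = (1/2)(9.45)(0.120)² = 0.06804 kg·m².
Block: mg − T = ma. Pulley: TR = Iα. No-slip: a = αR, so T = (I/R²)a = 4.725·a.
Then mg = (m + 4.725)a, so a = (6.65)(9.81)/(6.65 + 4.725) = 5.735 m/s².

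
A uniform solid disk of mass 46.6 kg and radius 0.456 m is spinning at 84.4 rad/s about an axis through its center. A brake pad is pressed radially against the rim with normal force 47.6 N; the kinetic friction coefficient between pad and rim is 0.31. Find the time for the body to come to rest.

I = ½MR² = (1/2)(46.6)(0.456)² = 4.845 kg·m².
Friction force f = μN = (0.31)(47.6) = 14.76 N at the rim; torque magnitude τ = fR = 6.729 N·m, opposing ω.
|α| = τ/I = 6.729/4.845 = 1.389 rad/s² (deceleration).
0 = ω₀ − |α|t ⇒ t = ω₀/|α| = 84.4/1.389 = 60.77 s.

t ≈ 60.8 s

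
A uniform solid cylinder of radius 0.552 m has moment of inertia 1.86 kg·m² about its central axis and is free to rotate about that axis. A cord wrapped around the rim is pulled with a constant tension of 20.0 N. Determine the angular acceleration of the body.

τ = F R = (20.0)(0.552) = 11.04 N·m.
From τ = Iα: α = 11.04/1.860 = 5.935 rad/s².

α ≈ 5.94 rad/s²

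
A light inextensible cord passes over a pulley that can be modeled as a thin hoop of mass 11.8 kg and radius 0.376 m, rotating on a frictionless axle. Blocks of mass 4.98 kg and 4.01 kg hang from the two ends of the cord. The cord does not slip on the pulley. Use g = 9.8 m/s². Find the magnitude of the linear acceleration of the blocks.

a ≈ 0.457 m/s²

I = MR² = (11.8)(0.376)² = 1.668 kg·m².
Heavier block: m₁g − T₁ = m₁a. Lighter block: T₂ − m₂g = m₂a.
Pulley: (T₁ − T₂)R = Iα = I(a/R), so T₁ − T₂ = (I/R²)a = 1·M_p a = 11.80·a.
Adding the three: (m₁ − m₂)g = (m₁ + m₂ + 11.80)a, so a = (4.98 − 4.01)(9.8)/(4.98 + 4.01 + 11.80) = 0.4572 m/s².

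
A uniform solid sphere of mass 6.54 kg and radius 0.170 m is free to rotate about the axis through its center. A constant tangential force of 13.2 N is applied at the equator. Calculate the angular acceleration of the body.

I = (2/5)MR² = (2/5)(6.54)(0.170)² = 0.07560 kg·m².
τ = F R = (13.2)(0.170) = 2.244 N·m.
From τ = Iα: α = 2.244/0.07560 = 29.68 rad/s².

α ≈ 29.7 rad/s²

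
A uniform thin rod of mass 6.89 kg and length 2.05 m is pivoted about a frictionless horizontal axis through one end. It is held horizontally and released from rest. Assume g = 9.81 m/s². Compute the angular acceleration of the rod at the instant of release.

About the pivot, I = (1/3)ML² = (1/3)(6.89)(2.05)² = 9.652 kg·m².
The weight acts at the center, a distance L/2 = 1.025 m from the pivot; τ = Mg(L/2) = 69.28 N·m.
α = τ/I = 69.28/9.652 = 7.178 rad/s².

α ≈ 7.18 rad/s²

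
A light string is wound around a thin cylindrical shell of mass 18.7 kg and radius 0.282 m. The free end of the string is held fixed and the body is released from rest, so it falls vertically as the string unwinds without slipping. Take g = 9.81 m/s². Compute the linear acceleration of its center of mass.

a ≈ 4.91 m/s²

Translation: Mg − T = Ma. Rotation about the center: TR = Iα with I = MR².
With a = αR: T = (I/R²)a = M a, so Mg = (1 + 1.000)Ma.
a = g/(1 + 1.000) = 9.81/2.000 = 4.905 m/s².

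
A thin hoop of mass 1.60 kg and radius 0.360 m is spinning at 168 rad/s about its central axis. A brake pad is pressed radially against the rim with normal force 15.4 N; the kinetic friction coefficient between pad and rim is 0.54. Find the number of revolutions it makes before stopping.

I = MR² = (1.60)(0.360)² = 0.2074 kg·m².
Friction force f = μN = (0.54)(15.4) = 8.316 N at the rim; torque magnitude τ = fR = 2.994 N·m, opposing ω.
|α| = τ/I = 2.994/0.2074 = 14.44 rad/s² (deceleration).
ω² = ω₀² − 2|α|θ with ω = 0 ⇒ θ = ω₀²/(2|α|) = 977.5 rad = 155.6 rev.

≈ 156 revolutions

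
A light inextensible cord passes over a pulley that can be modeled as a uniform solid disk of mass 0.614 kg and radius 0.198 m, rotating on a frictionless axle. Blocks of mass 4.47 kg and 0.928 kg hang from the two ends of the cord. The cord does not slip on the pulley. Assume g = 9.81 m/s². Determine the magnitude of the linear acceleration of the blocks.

I = ½MR² = (1/2)(0.614)(0.198)² = 0.01204 kg·m².
Heavier block: m₁g − T₁ = m₁a. Lighter block: T₂ − m₂g = m₂a.
Pulley: (T₁ − T₂)R = Iα = I(a/R), so T₁ − T₂ = (I/R²)a = (1/2)M_p a = 0.3070·a.
Adding the three: (m₁ − m₂)g = (m₁ + m₂ + 0.3070)a, so a = (4.47 − 0.928)(9.81)/(4.47 + 0.928 + 0.3070) = 6.091 m/s².

a ≈ 6.09 m/s²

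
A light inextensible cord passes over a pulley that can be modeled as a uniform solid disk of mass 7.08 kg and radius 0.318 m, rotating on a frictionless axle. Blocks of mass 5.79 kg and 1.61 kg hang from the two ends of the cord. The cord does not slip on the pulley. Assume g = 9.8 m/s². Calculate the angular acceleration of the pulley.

I = ½MR² = (1/2)(7.08)(0.318)² = 0.3580 kg·m².
Heavier block: m₁g − T₁ = m₁a. Lighter block: T₂ − m₂g = m₂a.
Pulley: (T₁ − T₂)R = Iα = I(a/R), so T₁ − T₂ = (I/R²)a = (1/2)M_p a = 3.540·a.
Adding the three: (m₁ − m₂)g = (m₁ + m₂ + 3.540)a, so a = (5.79 − 1.61)(9.8)/(5.79 + 1.61 + 3.540) = 3.744 m/s².
α = a/R = 3.744/0.318 = 11.77 rad/s².

α ≈ 11.8 rad/s²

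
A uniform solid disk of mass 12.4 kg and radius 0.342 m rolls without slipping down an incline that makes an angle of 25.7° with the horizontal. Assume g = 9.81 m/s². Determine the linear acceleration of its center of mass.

a ≈ 2.84 m/s²

Translation along the incline: Mg sinθ − f = Ma.
Rotation about the center: fR = Iα with I = ½MR². No-slip gives a = αR, so f = (I/R²)a = (1/2)M a.
Substituting: Mg sinθ = (1 + 0.5000)Ma, so a = g sinθ/(1 + 0.5000) = (9.81) sin 25.7° / 1.500 = 2.836 m/s².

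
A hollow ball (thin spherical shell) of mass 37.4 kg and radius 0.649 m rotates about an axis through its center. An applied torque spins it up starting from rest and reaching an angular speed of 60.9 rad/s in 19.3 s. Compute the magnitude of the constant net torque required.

I = (2/3)MR² = (2/3)(37.4)(0.649)² = 10.50 kg·m².
α = Δω/Δt = (60.9 − 0)/19.3 = 3.155 rad/s².
τ = Iα = (10.50)(3.155) = 33.14 N·m.

τ ≈ 33.1 N·m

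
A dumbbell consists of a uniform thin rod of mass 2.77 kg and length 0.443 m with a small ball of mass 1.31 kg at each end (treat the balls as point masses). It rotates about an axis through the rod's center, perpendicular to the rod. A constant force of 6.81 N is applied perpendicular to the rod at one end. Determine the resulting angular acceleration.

I_rod = (1/12)ML² = (1/12)(2.77)(0.443)² = 0.04530 kg·m².
I_balls = 2·m·(L/2)² = 2(1.31)(0.2215)² = 0.1285 kg·m².
Total I = 0.1738 kg·m².
τ = F·(L/2) = (6.81)(0.222) = 1.508 N·m.
α = τ/I = 1.508/0.1738 = 8.677 rad/s².

α ≈ 8.68 rad/s²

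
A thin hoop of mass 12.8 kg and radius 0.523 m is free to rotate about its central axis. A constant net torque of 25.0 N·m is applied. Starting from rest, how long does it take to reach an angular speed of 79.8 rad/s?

I = MR² = (12.8)(0.523)² = 3.501 kg·m².
α = τ/I = 25.0/3.501 = 7.140 rad/s².
ω = αt ⇒ t = ω/α = 79.8/7.140 = 11.18 s.

t ≈ 11.2 s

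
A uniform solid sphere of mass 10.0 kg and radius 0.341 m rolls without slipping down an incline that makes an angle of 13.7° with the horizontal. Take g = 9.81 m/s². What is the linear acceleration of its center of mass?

Translation along the incline: Mg sinθ − f = Ma.
Rotation about the center: fR = Iα with I = (2/5)MR². No-slip gives a = αR, so f = (I/R²)a = (2/5)M a.
Substituting: Mg sinθ = (1 + 0.4000)Ma, so a = g sinθ/(1 + 0.4000) = (9.81) sin 13.7° / 1.400 = 1.660 m/s².

a ≈ 1.66 m/s²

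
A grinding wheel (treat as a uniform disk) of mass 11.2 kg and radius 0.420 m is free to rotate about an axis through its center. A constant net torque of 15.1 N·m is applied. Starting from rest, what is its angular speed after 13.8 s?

I = ½MR² = (1/2)(11.2)(0.420)² = 0.9878 kg·m².
α = τ/I = 15.1/0.9878 = 15.29 rad/s².
ω = ω₀ + αt = 0 + (15.29)(13.8) = 210.9 rad/s.

ω ≈ 211 rad/s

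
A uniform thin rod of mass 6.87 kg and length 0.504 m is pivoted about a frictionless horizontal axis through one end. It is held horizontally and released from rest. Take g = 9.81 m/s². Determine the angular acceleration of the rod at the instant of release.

About the pivot, I = (1/3)ML² = (1/3)(6.87)(0.504)² = 0.5817 kg·m².
The weight acts at the center, a distance L/2 = 0.2520 m from the pivot; τ = Mg(L/2) = 16.98 N·m.
α = τ/I = 16.98/0.5817 = 29.20 rad/s².

α ≈ 29.2 rad/s²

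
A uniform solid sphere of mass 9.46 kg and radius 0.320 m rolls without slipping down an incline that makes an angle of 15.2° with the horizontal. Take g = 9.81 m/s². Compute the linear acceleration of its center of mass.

Translation along the incline: Mg sinθ − f = Ma.
Rotation about the center: fR = Iα with I = (2/5)MR². No-slip gives a = αR, so f = (I/R²)a = (2/5)M a.
Substituting: Mg sinθ = (1 + 0.4000)Ma, so a = g sinθ/(1 + 0.4000) = (9.81) sin 15.2° / 1.400 = 1.837 m/s².

a ≈ 1.84 m/s²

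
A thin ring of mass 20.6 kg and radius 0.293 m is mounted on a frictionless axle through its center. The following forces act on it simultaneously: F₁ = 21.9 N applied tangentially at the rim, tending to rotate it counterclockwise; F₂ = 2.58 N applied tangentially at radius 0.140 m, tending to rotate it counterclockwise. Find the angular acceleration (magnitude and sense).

α ≈ 3.83 rad/s², counterclockwise

I = MR² = (20.6)(0.293)² = 1.768 kg·m².
Taking counterclockwise as positive: τ₁ = +(21.9)(0.293) = +6.417 N·m; τ₂ = +(2.58)(0.140) = +0.3612 N·m.
Net torque τ = 6.778 N·m.
α = τ/I = 6.778/1.768 = 3.833 rad/s².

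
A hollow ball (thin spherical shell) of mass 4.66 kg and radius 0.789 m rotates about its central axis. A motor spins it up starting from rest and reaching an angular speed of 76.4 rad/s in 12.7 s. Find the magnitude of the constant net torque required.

τ ≈ 11.6 N·m

I = (2/3)MR² = (2/3)(4.66)(0.789)² = 1.934 kg·m².
α = Δω/Δt = (76.4 − 0)/12.7 = 6.016 rad/s².
τ = Iα = (1.934)(6.016) = 11.63 N·m.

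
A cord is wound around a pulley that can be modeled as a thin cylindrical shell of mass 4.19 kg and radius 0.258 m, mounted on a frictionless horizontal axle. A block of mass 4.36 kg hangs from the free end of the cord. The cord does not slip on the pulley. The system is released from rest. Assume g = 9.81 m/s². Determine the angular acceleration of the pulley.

α ≈ 19.4 rad/s²

I = MR² = (4.19)(0.258)² = 0.2789 kg·m².
Block: mg − T = ma. Pulley: TR = Iα. No-slip: a = αR, so T = (I/R²)a = 4.190·a.
Then mg = (m + 4.190)a, so a = (4.36)(9.81)/(4.36 + 4.190) = 5.003 m/s².
α = a/R = 5.003/0.258 = 19.39 rad/s².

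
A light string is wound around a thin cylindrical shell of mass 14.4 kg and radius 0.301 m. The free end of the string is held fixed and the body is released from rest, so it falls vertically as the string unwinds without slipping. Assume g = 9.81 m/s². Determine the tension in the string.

Translation: Mg − T = Ma. Rotation about the center: TR = Iα with I = MR².
With a = αR: T = (I/R²)a = M a, so Mg = (1 + 1.000)Ma.
a = g/(1 + 1.000) = 9.81/2.000 = 4.905 m/s².
T = 1.000·M·a = (1.000)(14.4)(4.905) = 70.63 N.

T ≈ 70.6 N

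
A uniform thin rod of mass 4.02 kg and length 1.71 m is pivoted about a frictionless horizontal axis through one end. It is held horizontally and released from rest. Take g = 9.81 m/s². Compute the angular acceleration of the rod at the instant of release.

α ≈ 8.61 rad/s²

About the pivot, I = (1/3)ML² = (1/3)(4.02)(1.71)² = 3.918 kg·m².
The weight acts at the center, a distance L/2 = 0.8550 m from the pivot; τ = Mg(L/2) = 33.72 N·m.
α = τ/I = 33.72/3.918 = 8.605 rad/s².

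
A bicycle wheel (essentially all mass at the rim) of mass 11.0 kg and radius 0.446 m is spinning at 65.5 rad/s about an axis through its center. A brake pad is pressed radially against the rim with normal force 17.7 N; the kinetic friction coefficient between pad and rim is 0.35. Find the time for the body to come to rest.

I = MR² = (11.0)(0.446)² = 2.188 kg·m².
Friction force f = μN = (0.35)(17.7) = 6.195 N at the rim; torque magnitude τ = fR = 2.763 N·m, opposing ω.
|α| = τ/I = 2.763/2.188 = 1.263 rad/s² (deceleration).
0 = ω₀ − |α|t ⇒ t = ω₀/|α| = 65.5/1.263 = 51.87 s.

t ≈ 51.9 s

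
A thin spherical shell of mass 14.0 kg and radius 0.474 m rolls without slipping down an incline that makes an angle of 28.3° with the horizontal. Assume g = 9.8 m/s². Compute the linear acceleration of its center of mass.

a ≈ 2.79 m/s²

Translation along the incline: Mg sinθ − f = Ma.
Rotation about the center: fR = Iα with I = (2/3)MR². No-slip gives a = αR, so f = (I/R²)a = (2/3)M a.
Substituting: Mg sinθ = (1 + 0.6667)Ma, so a = g sinθ/(1 + 0.6667) = (9.8) sin 28.3° / 1.667 = 2.788 m/s².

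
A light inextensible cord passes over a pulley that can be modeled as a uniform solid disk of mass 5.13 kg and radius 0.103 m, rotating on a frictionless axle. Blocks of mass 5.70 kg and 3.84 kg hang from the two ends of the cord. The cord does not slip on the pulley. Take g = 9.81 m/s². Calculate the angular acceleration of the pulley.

I = ½MR² = (1/2)(5.13)(0.103)² = 0.02721 kg·m².
Heavier block: m₁g − T₁ = m₁a. Lighter block: T₂ − m₂g = m₂a.
Pulley: (T₁ − T₂)R = Iα = I(a/R), so T₁ − T₂ = (I/R²)a = (1/2)M_p a = 2.565·a.
Adding the three: (m₁ − m₂)g = (m₁ + m₂ + 2.565)a, so a = (5.70 − 3.84)(9.81)/(5.70 + 3.84 + 2.565) = 1.507 m/s².
α = a/R = 1.507/0.103 = 14.63 rad/s².

α ≈ 14.6 rad/s²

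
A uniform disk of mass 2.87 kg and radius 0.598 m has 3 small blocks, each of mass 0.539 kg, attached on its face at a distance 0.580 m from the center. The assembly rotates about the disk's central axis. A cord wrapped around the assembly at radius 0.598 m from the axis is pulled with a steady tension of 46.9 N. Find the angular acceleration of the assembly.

I_disk = ½MR² = ½(2.87)(0.598)² = 0.5132 kg·m².
I_blocks = 3·m·r² = 3(0.539)(0.580)² = 0.5440 kg·m².
Total I = 1.057 kg·m².
τ = F r = (46.9)(0.598) = 28.05 N·m.
α = τ/I = 28.05/1.057 = 26.53 rad/s².

α ≈ 26.5 rad/s²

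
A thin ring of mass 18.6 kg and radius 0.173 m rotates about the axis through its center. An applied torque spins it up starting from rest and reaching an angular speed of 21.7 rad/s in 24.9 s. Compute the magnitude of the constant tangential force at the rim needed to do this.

I = MR² = (18.6)(0.173)² = 0.5567 kg·m².
α = Δω/Δt = (21.7 − 0)/24.9 = 0.8715 rad/s².
The required torque is τ = Iα = (0.5567)(0.8715) = 0.4851 N·m.
A tangential force at the rim gives τ = FR, so F = τ/R = 0.4851/0.173 = 2.804 N.

F ≈ 2.80 N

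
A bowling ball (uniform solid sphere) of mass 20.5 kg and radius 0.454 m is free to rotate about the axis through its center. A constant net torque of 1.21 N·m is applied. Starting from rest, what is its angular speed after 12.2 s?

I = (2/5)MR² = (2/5)(20.5)(0.454)² = 1.690 kg·m².
α = τ/I = 1.21/1.690 = 0.7159 rad/s².
ω = ω₀ + αt = 0 + (0.7159)(12.2) = 8.734 rad/s.

ω ≈ 8.73 rad/s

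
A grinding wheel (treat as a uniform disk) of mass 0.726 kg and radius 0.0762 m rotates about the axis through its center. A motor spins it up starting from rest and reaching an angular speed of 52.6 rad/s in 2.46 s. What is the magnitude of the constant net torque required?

τ ≈ 0.0451 N·m

I = ½MR² = (1/2)(0.726)(0.0762)² = 0.002108 kg·m².
α = Δω/Δt = (52.6 − 0)/2.46 = 21.38 rad/s².
τ = Iα = (0.002108)(21.38) = 0.04507 N·m.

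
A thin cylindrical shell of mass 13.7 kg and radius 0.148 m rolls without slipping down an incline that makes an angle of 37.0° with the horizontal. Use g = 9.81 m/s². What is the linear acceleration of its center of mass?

Translation along the incline: Mg sinθ − f = Ma.
Rotation about the center: fR = Iα with I = MR². No-slip gives a = αR, so f = (I/R²)a = M a.
Substituting: Mg sinθ = (1 + 1.000)Ma, so a = g sinθ/(1 + 1.000) = (9.81) sin 37.0° / 2.000 = 2.952 m/s².

a ≈ 2.95 m/s²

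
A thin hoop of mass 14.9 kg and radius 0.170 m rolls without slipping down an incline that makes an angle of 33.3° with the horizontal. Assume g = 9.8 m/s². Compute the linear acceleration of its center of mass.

Translation along the incline: Mg sinθ − f = Ma.
Rotation about the center: fR = Iα with I = MR². No-slip gives a = αR, so f = (I/R²)a = M a.
Substituting: Mg sinθ = (1 + 1.000)Ma, so a = g sinθ/(1 + 1.000) = (9.8) sin 33.3° / 2.000 = 2.690 m/s².

a ≈ 2.69 m/s²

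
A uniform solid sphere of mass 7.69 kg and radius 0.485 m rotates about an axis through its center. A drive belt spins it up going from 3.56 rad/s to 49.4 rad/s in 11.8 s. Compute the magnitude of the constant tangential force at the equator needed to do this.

F ≈ 5.80 N

I = (2/5)MR² = (2/5)(7.69)(0.485)² = 0.7236 kg·m².
α = Δω/Δt = (49.4 − 3.56)/11.8 = 3.885 rad/s².
The required torque is τ = Iα = (0.7236)(3.885) = 2.811 N·m.
A tangential force at the equator gives τ = FR, so F = τ/R = 2.811/0.485 = 5.795 N.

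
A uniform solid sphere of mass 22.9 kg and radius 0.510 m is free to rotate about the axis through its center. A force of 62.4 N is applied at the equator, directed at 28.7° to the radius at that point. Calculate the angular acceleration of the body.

α ≈ 6.41 rad/s²

I = (2/5)MR² = (2/5)(22.9)(0.510)² = 2.383 kg·m².
Only the tangential component produces torque: τ = F R sinθ = (62.4)(0.510) sin 28.7° = 15.28 N·m.
Newton's second law for rotation, τ = Iα, gives α = τ/I = 15.28/2.383 = 6.414 rad/s².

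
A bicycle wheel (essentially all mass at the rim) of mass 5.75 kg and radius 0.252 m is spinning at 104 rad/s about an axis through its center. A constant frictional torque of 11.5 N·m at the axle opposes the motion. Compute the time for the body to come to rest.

t ≈ 3.30 s

I = MR² = (5.75)(0.252)² = 0.3651 kg·m².
The net torque has magnitude 11.5 N·m, opposing ω.
|α| = τ/I = 11.50/0.3651 = 31.49 rad/s² (deceleration).
0 = ω₀ − |α|t ⇒ t = ω₀/|α| = 104/31.49 = 3.302 s.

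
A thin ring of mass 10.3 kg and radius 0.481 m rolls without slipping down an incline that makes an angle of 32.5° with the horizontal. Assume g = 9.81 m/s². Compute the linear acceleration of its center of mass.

a ≈ 2.64 m/s²

Translation along the incline: Mg sinθ − f = Ma.
Rotation about the center: fR = Iα with I = MR². No-slip gives a = αR, so f = (I/R²)a = M a.
Substituting: Mg sinθ = (1 + 1.000)Ma, so a = g sinθ/(1 + 1.000) = (9.81) sin 32.5° / 2.000 = 2.635 m/s².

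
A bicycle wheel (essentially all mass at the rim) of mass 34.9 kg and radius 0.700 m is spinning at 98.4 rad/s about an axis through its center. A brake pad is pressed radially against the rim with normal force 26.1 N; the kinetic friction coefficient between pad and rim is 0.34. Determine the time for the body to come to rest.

I = MR² = (34.9)(0.700)² = 17.10 kg·m².
Friction force f = μN = (0.34)(26.1) = 8.874 N at the rim; torque magnitude τ = fR = 6.212 N·m, opposing ω.
|α| = τ/I = 6.212/17.10 = 0.3632 rad/s² (deceleration).
0 = ω₀ − |α|t ⇒ t = ω₀/|α| = 98.4/0.3632 = 270.9 s.

t ≈ 271 s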